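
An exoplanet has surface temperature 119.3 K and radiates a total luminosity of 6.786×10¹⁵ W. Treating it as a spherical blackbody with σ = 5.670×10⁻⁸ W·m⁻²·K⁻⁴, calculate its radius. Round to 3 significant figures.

R ≈ 6.86×10⁶ m

L = 4πR²σT⁴ ⇒ R = √(L/(4πσT⁴)).
σT⁴ = 11.4854 W/m², so R = √(6.786×10¹⁵/(4π×11.4854)) = 6.86×10⁶ m.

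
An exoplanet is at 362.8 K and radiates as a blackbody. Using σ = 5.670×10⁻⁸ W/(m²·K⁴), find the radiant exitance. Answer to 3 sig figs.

Stefan–Boltzmann: I = σT⁴ = 5.670×10⁻⁸ × (362.8)⁴ = 982 W/m².

I ≈ 982 W/m²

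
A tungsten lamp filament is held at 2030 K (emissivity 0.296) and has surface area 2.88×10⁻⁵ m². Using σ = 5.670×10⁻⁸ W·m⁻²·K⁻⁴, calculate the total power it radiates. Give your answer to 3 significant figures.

Area A = 2.88×10⁻⁵ m².
P = εσAT⁴ = 0.296 × 5.670×10⁻⁸ × 2.88×10⁻⁵ × (2030)⁴ = 8.21 W.

P ≈ 8.21 W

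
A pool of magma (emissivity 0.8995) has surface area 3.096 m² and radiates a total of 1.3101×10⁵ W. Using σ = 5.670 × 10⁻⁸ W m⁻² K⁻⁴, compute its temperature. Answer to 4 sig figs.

T ≈ 954.4 K

Area A = 3.096 m².
P = εσAT⁴ ⇒ T = (P/(εσA))^(1/4) = (1.3101×10⁵/(0.8995×5.670×10⁻⁸×3.096))^(1/4) = 954.4 K.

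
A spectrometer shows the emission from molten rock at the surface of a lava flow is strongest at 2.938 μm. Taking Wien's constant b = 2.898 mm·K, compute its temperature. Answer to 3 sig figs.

Wien's law gives T = b/λ_max = (2.898×10⁻³ m·K)/(2.938×10⁻⁶ m) = 986 K.

T ≈ 986 K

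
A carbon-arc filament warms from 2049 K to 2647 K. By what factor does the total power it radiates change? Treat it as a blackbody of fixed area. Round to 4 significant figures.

P₂/P₁ ≈ 2.785

P ∝ T⁴, so P₂/P₁ = (T₂/T₁)⁴ = (2647/2049)⁴ = (1.29185)⁴ = 2.785.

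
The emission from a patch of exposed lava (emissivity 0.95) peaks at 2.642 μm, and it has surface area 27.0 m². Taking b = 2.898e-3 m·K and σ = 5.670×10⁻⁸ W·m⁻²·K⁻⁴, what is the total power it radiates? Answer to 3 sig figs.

Wien's law: T = b/λ_max = 2.898×10⁻³/2.642×10⁻⁶ = 1096.90 K.
Area A = 27.0 m².
Then P = εσAT⁴ = 0.95×5.670×10⁻⁸×27.0×(1096.90)⁴ = 2.11×10⁶ W.

P ≈ 2.11×10⁶ W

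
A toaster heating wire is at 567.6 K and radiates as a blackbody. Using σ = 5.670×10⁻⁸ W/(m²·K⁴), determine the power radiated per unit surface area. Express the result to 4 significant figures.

I ≈ 5885 W/m²

Stefan–Boltzmann: I = σT⁴ = 5.670×10⁻⁸ × (567.6)⁴ = 5885 W/m².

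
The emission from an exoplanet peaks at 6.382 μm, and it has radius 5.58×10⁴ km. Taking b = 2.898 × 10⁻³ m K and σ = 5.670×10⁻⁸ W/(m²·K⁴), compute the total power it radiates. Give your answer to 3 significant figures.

P ≈ 9.43×10¹⁹ W

Wien's law: T = b/λ_max = 2.898×10⁻³/6.382×10⁻⁶ = 454.090 K.
Surface area A = 4πR² = 4π(5.58×10⁷ m)² = 3.91272×10¹⁶ m².
Then P = σAT⁴ = 5.670×10⁻⁸×3.91272×10¹⁶×(454.090)⁴ = 9.43×10¹⁹ W.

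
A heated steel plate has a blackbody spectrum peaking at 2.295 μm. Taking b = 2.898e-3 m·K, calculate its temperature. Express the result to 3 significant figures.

T ≈ 1.26×10³ K

Wien's law gives T = b/λ_max = (2.898×10⁻³ m·K)/(2.295×10⁻⁶ m) = 1.26×10³ K.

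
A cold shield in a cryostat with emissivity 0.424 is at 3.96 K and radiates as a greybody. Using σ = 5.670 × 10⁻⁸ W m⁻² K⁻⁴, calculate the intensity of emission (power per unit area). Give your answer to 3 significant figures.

Stefan–Boltzmann: I = εσT⁴ = 0.424 × 5.670×10⁻⁸ × (3.96)⁴ = 5.91×10⁻⁶ W/m².

I ≈ 5.91×10⁻⁶ W/m²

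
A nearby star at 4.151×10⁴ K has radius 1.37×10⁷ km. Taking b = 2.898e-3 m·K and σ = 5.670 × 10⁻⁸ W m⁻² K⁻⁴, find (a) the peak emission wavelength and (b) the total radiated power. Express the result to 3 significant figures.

λ_max ≈ 69.8 nm; P ≈ 3.97×10³² W

(a) λ_max = b/T = 2.898×10⁻³/4.151×10⁴ = 6.981×10⁻⁸ m = 69.8 nm.
Surface area A = 4πR² = 4π(1.37×10¹⁰ m)² = 2.35858×10²¹ m².
(b) P = σAT⁴ = 5.670×10⁻⁸×2.35858×10²¹×(4.151×10⁴)⁴ = 3.97×10³² W.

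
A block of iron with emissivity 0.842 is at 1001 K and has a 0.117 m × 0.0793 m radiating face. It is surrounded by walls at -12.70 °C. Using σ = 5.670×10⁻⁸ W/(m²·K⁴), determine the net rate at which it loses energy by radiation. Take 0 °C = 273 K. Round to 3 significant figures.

Surroundings: T = -12.70 °C + 273 = 260.30 K.
Area A = 0.117 × 0.0793 = 9.2781×10⁻³ m².
Net radiated power P_net = εσA(T⁴ − T₀⁴) = 0.842×5.670×10⁻⁸×9.2781×10⁻³×(1001⁴ − 260.30⁴).
T⁴ − T₀⁴ = 1.00401×10¹² − 4.59089×10⁹ = 9.99419×10¹¹ K⁴, so P_net = 443 W.

Net loss ≈ 443 W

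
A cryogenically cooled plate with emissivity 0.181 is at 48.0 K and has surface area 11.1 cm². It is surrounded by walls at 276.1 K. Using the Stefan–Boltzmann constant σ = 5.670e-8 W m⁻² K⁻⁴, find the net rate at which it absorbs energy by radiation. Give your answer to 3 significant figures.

Area A = 11.1 cm² = 1.11×10⁻³ m².
Net radiated power P_net = εσA(T⁴ − T₀⁴) = 0.181×5.670×10⁻⁸×1.11×10⁻³×(48.0⁴ − 276.1⁴).
T⁴ − T₀⁴ = 5.30842×10⁶ − 5.81120×10⁹ = -5.80589×10⁹ K⁴, so P_net = -0.0661 W — negative, meaning a net gain of 0.0661 W.

Net gain ≈ 0.0661 W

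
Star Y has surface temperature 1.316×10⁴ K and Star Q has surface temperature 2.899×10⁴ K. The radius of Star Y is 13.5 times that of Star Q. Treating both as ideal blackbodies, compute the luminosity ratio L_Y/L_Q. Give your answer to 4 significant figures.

L ∝ R²T⁴, so L_Y/L_Q = (R_Y/R_Q)²(T_Y/T_Q)⁴ = (13.5)² × (1.316×10⁴/2.899×10⁴)⁴ = 182.25 × 0.0424650 = 7.739.

L_Y/L_Q ≈ 7.739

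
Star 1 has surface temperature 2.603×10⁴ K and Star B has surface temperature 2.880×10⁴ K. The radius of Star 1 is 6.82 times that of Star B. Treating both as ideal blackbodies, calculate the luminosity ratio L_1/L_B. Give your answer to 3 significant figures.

L_1/L_B ≈ 31.0

L ∝ R²T⁴, so L_1/L_B = (R_1/R_B)²(T_1/T_B)⁴ = (6.82)² × (2.603×10⁴/2.880×10⁴)⁴ = 46.5124 × 0.667309 = 31.0.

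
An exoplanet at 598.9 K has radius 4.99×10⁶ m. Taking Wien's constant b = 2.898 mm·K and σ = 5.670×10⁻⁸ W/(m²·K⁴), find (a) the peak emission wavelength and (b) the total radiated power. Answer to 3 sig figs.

λ_max ≈ 4.84 μm; P ≈ 2.28×10¹⁸ W

(a) λ_max = b/T = 2.898×10⁻³/598.9 = 4.839×10⁻⁶ m = 4.84 μm.
Surface area A = 4πR² = 4π(4.99×10⁶ m)² = 3.12904×10¹⁴ m².
(b) P = σAT⁴ = 5.670×10⁻⁸×3.12904×10¹⁴×(598.9)⁴ = 2.28×10¹⁸ W.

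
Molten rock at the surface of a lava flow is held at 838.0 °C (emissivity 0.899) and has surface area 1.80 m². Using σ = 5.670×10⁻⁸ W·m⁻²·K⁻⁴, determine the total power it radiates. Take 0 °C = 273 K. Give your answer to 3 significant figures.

P ≈ 1.40×10⁵ W

T = 838.0 °C + 273 = 1111.0 K.
Area A = 1.80 m².
P = εσAT⁴ = 0.899 × 5.670×10⁻⁸ × 1.80 × (1111.0)⁴ = 1.40×10⁵ W.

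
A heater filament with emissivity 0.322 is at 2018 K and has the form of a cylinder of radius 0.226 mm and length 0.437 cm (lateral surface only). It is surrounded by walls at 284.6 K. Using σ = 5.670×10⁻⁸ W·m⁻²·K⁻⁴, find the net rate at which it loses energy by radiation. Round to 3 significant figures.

Lateral area A = 2πrL = 2π×2.26×10⁻⁴×4.37×10⁻³ = 6.20540×10⁻⁶ m².
Net radiated power P_net = εσA(T⁴ − T₀⁴) = 0.322×5.670×10⁻⁸×6.20540×10⁻⁶×(2018⁴ − 284.6⁴).
T⁴ − T₀⁴ = 1.65838×10¹³ − 6.56054×10⁹ = 1.65772×10¹³ K⁴, so P_net = 1.88 W.

Net loss ≈ 1.88 W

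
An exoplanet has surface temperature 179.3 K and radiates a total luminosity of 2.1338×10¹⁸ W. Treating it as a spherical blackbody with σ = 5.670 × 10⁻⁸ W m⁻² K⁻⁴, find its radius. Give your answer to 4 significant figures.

R ≈ 5.383×10⁷ m

L = 4πR²σT⁴ ⇒ R = √(L/(4πσT⁴)).
σT⁴ = 58.6009 W/m², so R = √(2.1338×10¹⁸/(4π×58.6009)) = 5.383×10⁷ m.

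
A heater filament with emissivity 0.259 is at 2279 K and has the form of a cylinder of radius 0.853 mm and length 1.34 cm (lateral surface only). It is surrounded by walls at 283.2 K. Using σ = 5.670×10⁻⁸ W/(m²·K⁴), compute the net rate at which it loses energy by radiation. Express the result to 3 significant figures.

Net loss ≈ 28.4 W

Lateral area A = 2πrL = 2π×8.53×10⁻⁴×0.0134 = 7.18181×10⁻⁵ m².
Net radiated power P_net = εσA(T⁴ − T₀⁴) = 0.259×5.670×10⁻⁸×7.18181×10⁻⁵×(2279⁴ − 283.2⁴).
T⁴ − T₀⁴ = 2.69760×10¹³ − 6.43240×10⁹ = 2.69696×10¹³ K⁴, so P_net = 28.4 W.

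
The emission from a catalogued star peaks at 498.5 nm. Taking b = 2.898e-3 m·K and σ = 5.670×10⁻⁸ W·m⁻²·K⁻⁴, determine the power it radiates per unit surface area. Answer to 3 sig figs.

Wien's law: T = b/λ_max = 2.898×10⁻³/4.985×10⁻⁷ = 5813.44 K.
Then I = σT⁴ = 5.670×10⁻⁸×(5813.44)⁴ = 6.48×10⁷ W/m².

I ≈ 6.48×10⁷ W/m²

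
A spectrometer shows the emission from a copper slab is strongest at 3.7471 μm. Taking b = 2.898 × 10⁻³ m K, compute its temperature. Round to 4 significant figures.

Wien's law gives T = b/λ_max = (2.898×10⁻³ m·K)/(3.7471×10⁻⁶ m) = 773.4 K.

T ≈ 773.4 K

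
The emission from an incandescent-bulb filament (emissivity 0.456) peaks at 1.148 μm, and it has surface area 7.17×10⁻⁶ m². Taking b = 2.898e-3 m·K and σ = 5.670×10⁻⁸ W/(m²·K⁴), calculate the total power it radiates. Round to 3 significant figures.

Wien's law: T = b/λ_max = 2.898×10⁻³/1.148×10⁻⁶ = 2524.39 K.
Area A = 7.17×10⁻⁶ m².
Then P = εσAT⁴ = 0.456×5.670×10⁻⁸×7.17×10⁻⁶×(2524.39)⁴ = 7.53 W.

P ≈ 7.53 W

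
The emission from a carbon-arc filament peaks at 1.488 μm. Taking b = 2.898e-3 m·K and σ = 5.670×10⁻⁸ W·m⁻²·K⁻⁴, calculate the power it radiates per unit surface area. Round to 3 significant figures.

Wien's law: T = b/λ_max = 2.898×10⁻³/1.488×10⁻⁶ = 1947.58 K.
Then I = σT⁴ = 5.670×10⁻⁸×(1947.58)⁴ = 8.16×10⁵ W/m².

I ≈ 8.16×10⁵ W/m²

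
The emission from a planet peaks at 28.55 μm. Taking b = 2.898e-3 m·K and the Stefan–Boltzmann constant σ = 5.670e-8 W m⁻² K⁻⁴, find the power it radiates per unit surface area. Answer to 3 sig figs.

Wien's law: T = b/λ_max = 2.898×10⁻³/2.855×10⁻⁵ = 101.506 K.
Then I = σT⁴ = 5.670×10⁻⁸×(101.506)⁴ = 6.02 W/m².

I ≈ 6.02 W/m²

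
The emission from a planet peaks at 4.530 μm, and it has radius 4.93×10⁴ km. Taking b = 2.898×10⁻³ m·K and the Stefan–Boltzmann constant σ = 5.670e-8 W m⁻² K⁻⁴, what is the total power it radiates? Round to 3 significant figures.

Wien's law: T = b/λ_max = 2.898×10⁻³/4.530×10⁻⁶ = 639.735 K.
Surface area A = 4πR² = 4π(4.93×10⁷ m)² = 3.05424×10¹⁶ m².
Then P = σAT⁴ = 5.670×10⁻⁸×3.05424×10¹⁶×(639.735)⁴ = 2.90×10²⁰ W.

P ≈ 2.90×10²⁰ W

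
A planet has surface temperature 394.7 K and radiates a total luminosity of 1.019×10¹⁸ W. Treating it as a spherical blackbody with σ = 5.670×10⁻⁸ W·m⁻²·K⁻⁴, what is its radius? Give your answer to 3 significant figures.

R ≈ 7.68×10⁶ m

L = 4πR²σT⁴ ⇒ R = √(L/(4πσT⁴)).
σT⁴ = 1376.10 W/m², so R = √(1.019×10¹⁸/(4π×1376.10)) = 7.68×10⁶ m.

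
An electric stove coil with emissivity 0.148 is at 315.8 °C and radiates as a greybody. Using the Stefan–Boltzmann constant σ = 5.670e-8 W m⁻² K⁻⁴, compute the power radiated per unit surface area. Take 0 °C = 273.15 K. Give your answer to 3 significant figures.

T = 315.8 °C + 273.15 = 588.95 K.
Stefan–Boltzmann: I = εσT⁴ = 0.148 × 5.670×10⁻⁸ × (588.95)⁴ = 1.01×10³ W/m².

I ≈ 1.01×10³ W/m²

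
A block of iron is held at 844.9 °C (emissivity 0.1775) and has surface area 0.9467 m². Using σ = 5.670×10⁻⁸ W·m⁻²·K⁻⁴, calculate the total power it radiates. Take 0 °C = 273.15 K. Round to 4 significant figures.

P ≈ 1.489×10⁴ W

T = 844.9 °C + 273.15 = 1118.05 K.
Area A = 0.9467 m².
P = εσAT⁴ = 0.1775 × 5.670×10⁻⁸ × 0.9467 × (1118.05)⁴ = 1.489×10⁴ W.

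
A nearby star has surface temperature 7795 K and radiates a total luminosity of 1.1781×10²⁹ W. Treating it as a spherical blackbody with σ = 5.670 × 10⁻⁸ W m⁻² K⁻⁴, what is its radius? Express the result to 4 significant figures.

R ≈ 6.692×10⁹ m

L = 4πR²σT⁴ ⇒ R = √(L/(4πσT⁴)).
σT⁴ = 2.09338×10⁸ W/m², so R = √(1.1781×10²⁹/(4π×2.09338×10⁸)) = 6.692×10⁹ m.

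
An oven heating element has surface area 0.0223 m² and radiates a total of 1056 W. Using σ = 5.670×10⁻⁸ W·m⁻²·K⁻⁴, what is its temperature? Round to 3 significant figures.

Area A = 0.0223 m².
P = σAT⁴ ⇒ T = (P/(σA))^(1/4) = (1056/(5.670×10⁻⁸×0.0223))^(1/4) = 956 K.

T ≈ 956 K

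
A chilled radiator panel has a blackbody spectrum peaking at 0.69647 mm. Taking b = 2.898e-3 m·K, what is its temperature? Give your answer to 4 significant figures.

T ≈ 4.161 K

Wien's law gives T = b/λ_max = (2.898×10⁻³ m·K)/(6.9647×10⁻⁴ m) = 4.161 K.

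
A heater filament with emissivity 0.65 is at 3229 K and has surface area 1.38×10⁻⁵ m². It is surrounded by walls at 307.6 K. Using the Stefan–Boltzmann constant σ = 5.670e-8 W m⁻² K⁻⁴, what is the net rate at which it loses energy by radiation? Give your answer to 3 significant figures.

Net loss ≈ 55.3 W

Area A = 1.38×10⁻⁵ m².
Net radiated power P_net = εσA(T⁴ − T₀⁴) = 0.65×5.670×10⁻⁸×1.38×10⁻⁵×(3229⁴ − 307.6⁴).
T⁴ − T₀⁴ = 1.08711×10¹⁴ − 8.95252×10⁹ = 1.08702×10¹⁴ K⁴, so P_net = 55.3 W.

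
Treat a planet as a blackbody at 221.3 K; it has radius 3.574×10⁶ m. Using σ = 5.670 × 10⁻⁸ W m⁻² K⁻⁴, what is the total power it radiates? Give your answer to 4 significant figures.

Surface area A = 4πR² = 4π(3.574×10⁶ m)² = 1.60516×10¹⁴ m².
P = σAT⁴ = 5.670×10⁻⁸ × 1.60516×10¹⁴ × (221.3)⁴ = 2.183×10¹⁶ W.

P ≈ 2.183×10¹⁶ W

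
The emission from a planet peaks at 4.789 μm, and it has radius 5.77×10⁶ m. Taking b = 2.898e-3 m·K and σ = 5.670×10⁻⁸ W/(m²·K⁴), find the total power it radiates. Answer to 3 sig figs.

P ≈ 3.18×10¹⁸ W

Wien's law: T = b/λ_max = 2.898×10⁻³/4.789×10⁻⁶ = 605.137 K.
Surface area A = 4πR² = 4π(5.77×10⁶ m)² = 4.18371×10¹⁴ m².
Then P = σAT⁴ = 5.670×10⁻⁸×4.18371×10¹⁴×(605.137)⁴ = 3.18×10¹⁸ W.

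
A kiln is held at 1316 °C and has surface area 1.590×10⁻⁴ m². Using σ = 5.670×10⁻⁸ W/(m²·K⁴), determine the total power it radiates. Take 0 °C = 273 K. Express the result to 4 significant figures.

P ≈ 57.47 W

T = 1316 °C + 273 = 1589 K.
Area A = 1.590×10⁻⁴ m².
P = σAT⁴ = 5.670×10⁻⁸ × 1.590×10⁻⁴ × (1589)⁴ = 57.47 W.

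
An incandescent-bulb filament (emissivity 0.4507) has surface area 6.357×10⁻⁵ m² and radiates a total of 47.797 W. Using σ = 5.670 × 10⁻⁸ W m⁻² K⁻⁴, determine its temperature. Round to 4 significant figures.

Area A = 6.357×10⁻⁵ m².
P = εσAT⁴ ⇒ T = (P/(εσA))^(1/4) = (47.797/(0.4507×5.670×10⁻⁸×6.357×10⁻⁵))^(1/4) = 2329 K.

T ≈ 2329 K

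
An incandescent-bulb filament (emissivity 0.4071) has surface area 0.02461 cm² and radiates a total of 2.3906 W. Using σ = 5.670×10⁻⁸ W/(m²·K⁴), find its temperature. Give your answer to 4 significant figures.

Area A = 0.02461 cm² = 2.461×10⁻⁶ m².
P = εσAT⁴ ⇒ T = (P/(εσA))^(1/4) = (2.3906/(0.4071×5.670×10⁻⁸×2.461×10⁻⁶))^(1/4) = 2547 K.

T ≈ 2547 K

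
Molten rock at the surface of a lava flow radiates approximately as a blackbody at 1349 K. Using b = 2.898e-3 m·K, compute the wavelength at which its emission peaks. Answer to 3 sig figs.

λ_max ≈ 2.15 μm

Wien's displacement law: λ_max = b/T = (2.898×10⁻³ m·K)/(1349 K) = 2.148×10⁻⁶ m.
That is 2.15 μm, in the infrared range.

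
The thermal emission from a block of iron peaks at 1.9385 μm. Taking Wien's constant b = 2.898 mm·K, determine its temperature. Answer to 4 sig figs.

T ≈ 1495 K

Wien's law gives T = b/λ_max = (2.898×10⁻³ m·K)/(1.9385×10⁻⁶ m) = 1495 K.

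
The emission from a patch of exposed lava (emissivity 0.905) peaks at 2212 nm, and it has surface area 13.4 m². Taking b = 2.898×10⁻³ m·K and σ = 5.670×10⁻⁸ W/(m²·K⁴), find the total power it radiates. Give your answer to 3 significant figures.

P ≈ 2.03×10⁶ W

Wien's law: T = b/λ_max = 2.898×10⁻³/2.212×10⁻⁶ = 1310.13 K.
Area A = 13.4 m².
Then P = εσAT⁴ = 0.905×5.670×10⁻⁸×13.4×(1310.13)⁴ = 2.03×10⁶ W.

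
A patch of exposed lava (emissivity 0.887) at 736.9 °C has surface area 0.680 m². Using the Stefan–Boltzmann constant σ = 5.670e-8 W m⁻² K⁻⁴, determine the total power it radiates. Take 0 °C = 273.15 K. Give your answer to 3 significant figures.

T = 736.9 °C + 273.15 = 1010.05 K.
Area A = 0.680 m².
P = εσAT⁴ = 0.887 × 5.670×10⁻⁸ × 0.680 × (1010.05)⁴ = 3.56×10⁴ W.

P ≈ 3.56×10⁴ W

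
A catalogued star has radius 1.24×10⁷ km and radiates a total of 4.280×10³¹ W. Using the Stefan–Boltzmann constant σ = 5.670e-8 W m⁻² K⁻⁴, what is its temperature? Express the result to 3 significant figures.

Surface area A = 4πR² = 4π(1.24×10¹⁰ m)² = 1.93221×10²¹ m².
P = σAT⁴ ⇒ T = (P/(σA))^(1/4) = (4.280×10³¹/(5.670×10⁻⁸×1.93221×10²¹))^(1/4) = 2.50×10⁴ K.

T ≈ 2.50×10⁴ K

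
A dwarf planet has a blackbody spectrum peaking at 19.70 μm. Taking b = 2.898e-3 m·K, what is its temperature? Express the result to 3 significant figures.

T ≈ 147 K

Wien's law gives T = b/λ_max = (2.898×10⁻³ m·K)/(1.970×10⁻⁵ m) = 147 K.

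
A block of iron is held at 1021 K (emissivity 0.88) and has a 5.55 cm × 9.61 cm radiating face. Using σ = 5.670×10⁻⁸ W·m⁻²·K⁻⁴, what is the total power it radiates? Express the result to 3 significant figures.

P ≈ 289 W

Area A = 0.0555 × 0.0961 = 5.33355×10⁻³ m².
P = εσAT⁴ = 0.88 × 5.670×10⁻⁸ × 5.33355×10⁻³ × (1021)⁴ = 289 W.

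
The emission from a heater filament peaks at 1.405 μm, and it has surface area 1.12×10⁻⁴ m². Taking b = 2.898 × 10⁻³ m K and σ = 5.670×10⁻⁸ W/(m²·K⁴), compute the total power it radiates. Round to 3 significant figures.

Wien's law: T = b/λ_max = 2.898×10⁻³/1.405×10⁻⁶ = 2062.63 K.
Area A = 1.12×10⁻⁴ m².
Then P = σAT⁴ = 5.670×10⁻⁸×1.12×10⁻⁴×(2062.63)⁴ = 115 W.

P ≈ 115 W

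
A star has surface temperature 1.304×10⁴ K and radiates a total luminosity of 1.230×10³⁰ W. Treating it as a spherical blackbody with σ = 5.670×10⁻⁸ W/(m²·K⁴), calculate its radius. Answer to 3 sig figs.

R ≈ 7.73×10⁹ m

L = 4πR²σT⁴ ⇒ R = √(L/(4πσT⁴)).
σT⁴ = 1.63943×10⁹ W/m², so R = √(1.230×10³⁰/(4π×1.63943×10⁹)) = 7.73×10⁹ m.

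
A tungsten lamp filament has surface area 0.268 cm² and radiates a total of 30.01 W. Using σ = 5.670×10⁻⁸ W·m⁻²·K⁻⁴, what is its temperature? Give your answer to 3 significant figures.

T ≈ 2.11×10³ K

Area A = 0.268 cm² = 2.68×10⁻⁵ m².
P = σAT⁴ ⇒ T = (P/(σA))^(1/4) = (30.01/(5.670×10⁻⁸×2.68×10⁻⁵))^(1/4) = 2.11×10³ K.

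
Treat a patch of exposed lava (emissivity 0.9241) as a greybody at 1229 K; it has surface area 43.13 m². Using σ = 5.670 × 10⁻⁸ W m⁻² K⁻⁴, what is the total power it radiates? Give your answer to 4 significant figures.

P ≈ 5.156×10⁶ W

Area A = 43.13 m².
P = εσAT⁴ = 0.9241 × 5.670×10⁻⁸ × 43.13 × (1229)⁴ = 5.156×10⁶ W.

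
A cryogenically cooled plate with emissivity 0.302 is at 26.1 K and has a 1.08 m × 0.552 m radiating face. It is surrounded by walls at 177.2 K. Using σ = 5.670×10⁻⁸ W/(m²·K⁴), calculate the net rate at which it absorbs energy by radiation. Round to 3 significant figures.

Net gain ≈ 10.1 W

Area A = 1.08 × 0.552 = 0.59616 m².
Net radiated power P_net = εσA(T⁴ − T₀⁴) = 0.302×5.670×10⁻⁸×0.59616×(26.1⁴ − 177.2⁴).
T⁴ − T₀⁴ = 4.64047×10⁵ − 9.85950×10⁸ = -9.85486×10⁸ K⁴, so P_net = -10.1 W — negative, meaning a net gain of 10.1 W.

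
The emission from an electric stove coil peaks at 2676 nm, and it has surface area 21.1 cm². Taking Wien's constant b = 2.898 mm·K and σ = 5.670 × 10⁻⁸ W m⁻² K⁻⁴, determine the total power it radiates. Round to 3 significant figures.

Wien's law: T = b/λ_max = 2.898×10⁻³/2.676×10⁻⁶ = 1082.96 K.
Area A = 21.1 cm² = 2.11×10⁻³ m².
Then P = σAT⁴ = 5.670×10⁻⁸×2.11×10⁻³×(1082.96)⁴ = 165 W.

P ≈ 165 W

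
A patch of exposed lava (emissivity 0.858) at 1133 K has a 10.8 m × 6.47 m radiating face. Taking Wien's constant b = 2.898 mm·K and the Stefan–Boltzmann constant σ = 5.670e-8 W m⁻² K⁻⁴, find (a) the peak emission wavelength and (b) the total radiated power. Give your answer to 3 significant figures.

λ_max ≈ 2.56 μm; P ≈ 5.60×10⁶ W

(a) λ_max = b/T = 2.898×10⁻³/1133 = 2.558×10⁻⁶ m = 2.56 μm.
Area A = 10.8 × 6.47 = 69.876 m².
(b) P = εσAT⁴ = 0.858×5.670×10⁻⁸×69.876×(1133)⁴ = 5.60×10⁶ W.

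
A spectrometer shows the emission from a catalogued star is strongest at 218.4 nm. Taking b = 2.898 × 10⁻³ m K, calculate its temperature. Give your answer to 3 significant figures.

T ≈ 1.33×10⁴ K

Wien's law gives T = b/λ_max = (2.898×10⁻³ m·K)/(2.184×10⁻⁷ m) = 1.33×10⁴ K.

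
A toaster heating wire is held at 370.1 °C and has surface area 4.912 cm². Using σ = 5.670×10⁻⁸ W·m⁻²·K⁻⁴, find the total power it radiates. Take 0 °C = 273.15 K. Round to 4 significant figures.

T = 370.1 °C + 273.15 = 643.25 K.
Area A = 4.912 cm² = 4.912×10⁻⁴ m².
P = σAT⁴ = 5.670×10⁻⁸ × 4.912×10⁻⁴ × (643.25)⁴ = 4.768 W.

P ≈ 4.768 W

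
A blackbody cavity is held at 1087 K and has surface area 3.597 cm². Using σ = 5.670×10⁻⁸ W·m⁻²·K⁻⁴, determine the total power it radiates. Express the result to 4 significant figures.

P ≈ 28.47 W

Area A = 3.597 cm² = 3.597×10⁻⁴ m².
P = σAT⁴ = 5.670×10⁻⁸ × 3.597×10⁻⁴ × (1087)⁴ = 28.47 W.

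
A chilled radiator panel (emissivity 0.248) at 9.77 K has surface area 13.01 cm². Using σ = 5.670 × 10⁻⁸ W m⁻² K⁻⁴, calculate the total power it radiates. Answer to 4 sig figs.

P ≈ 1.667×10⁻⁷ W

Area A = 13.01 cm² = 1.301×10⁻³ m².
P = εσAT⁴ = 0.248 × 5.670×10⁻⁸ × 1.301×10⁻³ × (9.77)⁴ = 1.667×10⁻⁷ W.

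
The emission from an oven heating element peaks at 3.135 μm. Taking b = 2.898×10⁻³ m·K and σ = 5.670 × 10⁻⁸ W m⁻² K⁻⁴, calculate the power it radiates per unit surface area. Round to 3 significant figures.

Wien's law: T = b/λ_max = 2.898×10⁻³/3.135×10⁻⁶ = 924.402 K.
Then I = σT⁴ = 5.670×10⁻⁸×(924.402)⁴ = 4.14×10⁴ W/m².

I ≈ 4.14×10⁴ W/m²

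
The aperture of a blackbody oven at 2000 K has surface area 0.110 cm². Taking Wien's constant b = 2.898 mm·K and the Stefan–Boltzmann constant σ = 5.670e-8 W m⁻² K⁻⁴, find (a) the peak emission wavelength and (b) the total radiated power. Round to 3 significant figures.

(a) λ_max = b/T = 2.898×10⁻³/2000 = 1.449×10⁻⁶ m = 1.45×10³ nm.
Area A = 0.110 cm² = 1.10×10⁻⁵ m².
(b) P = σAT⁴ = 5.670×10⁻⁸×1.10×10⁻⁵×(2000)⁴ = 9.98 W.

λ_max ≈ 1.45×10³ nm; P ≈ 9.98 W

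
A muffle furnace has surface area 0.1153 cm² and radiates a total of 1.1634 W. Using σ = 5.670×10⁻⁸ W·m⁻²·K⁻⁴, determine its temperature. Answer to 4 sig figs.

T ≈ 1155 K

Area A = 0.1153 cm² = 1.153×10⁻⁵ m².
P = σAT⁴ ⇒ T = (P/(σA))^(1/4) = (1.1634/(5.670×10⁻⁸×1.153×10⁻⁵))^(1/4) = 1155 K.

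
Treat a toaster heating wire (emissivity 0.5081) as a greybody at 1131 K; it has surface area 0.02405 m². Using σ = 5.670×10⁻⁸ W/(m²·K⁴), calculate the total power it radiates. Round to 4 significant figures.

Area A = 0.02405 m².
P = εσAT⁴ = 0.5081 × 5.670×10⁻⁸ × 0.02405 × (1131)⁴ = 1134 W.

P ≈ 1134 W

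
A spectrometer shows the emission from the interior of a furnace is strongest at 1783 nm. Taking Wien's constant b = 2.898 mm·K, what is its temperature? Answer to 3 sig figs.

T ≈ 1.63×10³ K

Wien's law gives T = b/λ_max = (2.898×10⁻³ m·K)/(1.783×10⁻⁶ m) = 1.63×10³ K.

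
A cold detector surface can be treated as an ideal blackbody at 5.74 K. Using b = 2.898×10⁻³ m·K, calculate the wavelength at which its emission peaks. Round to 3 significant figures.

Wien's displacement law: λ_max = b/T = (2.898×10⁻³ m·K)/(5.74 K) = 5.049×10⁻⁴ m.
That is 5.05×10⁻⁴ m, in the infrared range.

λ_max ≈ 5.05×10⁻⁴ m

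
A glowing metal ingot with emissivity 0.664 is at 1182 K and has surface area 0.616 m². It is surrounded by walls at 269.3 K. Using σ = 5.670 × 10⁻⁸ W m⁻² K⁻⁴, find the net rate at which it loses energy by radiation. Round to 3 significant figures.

Area A = 0.616 m².
Net radiated power P_net = εσA(T⁴ − T₀⁴) = 0.664×5.670×10⁻⁸×0.616×(1182⁴ − 269.3⁴).
T⁴ − T₀⁴ = 1.95196×10¹² − 5.25951×10⁹ = 1.94670×10¹² K⁴, so P_net = 4.51×10⁴ W.

Net loss ≈ 4.51×10⁴ W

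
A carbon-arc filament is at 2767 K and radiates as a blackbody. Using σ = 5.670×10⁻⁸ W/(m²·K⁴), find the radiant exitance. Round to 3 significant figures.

I ≈ 3.32×10⁶ W/m²

Stefan–Boltzmann: I = σT⁴ = 5.670×10⁻⁸ × (2767)⁴ = 3.32×10⁶ W/m².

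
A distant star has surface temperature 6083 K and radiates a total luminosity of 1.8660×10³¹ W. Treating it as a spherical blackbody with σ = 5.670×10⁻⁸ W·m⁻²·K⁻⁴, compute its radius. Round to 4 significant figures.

L = 4πR²σT⁴ ⇒ R = √(L/(4πσT⁴)).
σT⁴ = 7.76344×10⁷ W/m², so R = √(1.8660×10³¹/(4π×7.76344×10⁷)) = 1.383×10¹¹ m.

R ≈ 1.383×10¹¹ m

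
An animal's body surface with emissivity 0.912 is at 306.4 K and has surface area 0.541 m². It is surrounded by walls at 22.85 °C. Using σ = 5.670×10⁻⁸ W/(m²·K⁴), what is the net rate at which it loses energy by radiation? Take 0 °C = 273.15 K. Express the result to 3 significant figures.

Surroundings: T = 22.85 °C + 273.15 = 296.00 K.
Area A = 0.541 m².
Net radiated power P_net = εσA(T⁴ − T₀⁴) = 0.912×5.670×10⁻⁸×0.541×(306.4⁴ − 296.00⁴).
T⁴ − T₀⁴ = 8.81363×10⁹ − 7.67656×10⁹ = 1.13707×10⁹ K⁴, so P_net = 31.8 W.

Net loss ≈ 31.8 W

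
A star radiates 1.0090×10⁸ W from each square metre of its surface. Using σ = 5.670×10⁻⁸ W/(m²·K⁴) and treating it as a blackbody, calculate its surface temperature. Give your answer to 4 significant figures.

T ≈ 6495 K

I = σT⁴, so T = (I/σ)^(1/4) = (1.0090×10⁸/(5.670×10⁻⁸))^(1/4) = 6495 K.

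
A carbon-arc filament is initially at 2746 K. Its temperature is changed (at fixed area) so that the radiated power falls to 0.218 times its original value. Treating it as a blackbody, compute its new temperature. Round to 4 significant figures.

P ∝ T⁴, so T₂/T₁ = (P₂/P₁)^(1/4) = (0.218)^(1/4) = 0.683304.
T₂ = 2746 × 0.683304 = 1876 K.

T₂ ≈ 1876 K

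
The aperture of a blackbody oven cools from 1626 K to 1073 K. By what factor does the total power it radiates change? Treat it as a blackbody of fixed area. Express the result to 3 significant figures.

P ∝ T⁴, so P₂/P₁ = (T₂/T₁)⁴ = (1073/1626)⁴ = (0.659902)⁴ = 0.190.

P₂/P₁ ≈ 0.190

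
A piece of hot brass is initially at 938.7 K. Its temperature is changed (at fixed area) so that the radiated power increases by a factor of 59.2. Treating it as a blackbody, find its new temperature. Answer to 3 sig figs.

P ∝ T⁴, so T₂/T₁ = (P₂/P₁)^(1/4) = (59.2)^(1/4) = 2.77383.
T₂ = 938.7 × 2.77383 = 2.60×10³ K.

T₂ ≈ 2.60×10³ K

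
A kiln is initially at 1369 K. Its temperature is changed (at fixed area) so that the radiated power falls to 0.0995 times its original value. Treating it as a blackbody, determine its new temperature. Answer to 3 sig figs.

T₂ ≈ 769 K

P ∝ T⁴, so T₂/T₁ = (P₂/P₁)^(1/4) = (0.0995)^(1/4) = 0.561637.
T₂ = 1369 × 0.561637 = 769 K.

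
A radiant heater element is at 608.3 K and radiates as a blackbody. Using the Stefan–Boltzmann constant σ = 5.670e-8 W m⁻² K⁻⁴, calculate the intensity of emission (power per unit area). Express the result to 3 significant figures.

I ≈ 7.76×10³ W/m²

Stefan–Boltzmann: I = σT⁴ = 5.670×10⁻⁸ × (608.3)⁴ = 7.76×10³ W/m².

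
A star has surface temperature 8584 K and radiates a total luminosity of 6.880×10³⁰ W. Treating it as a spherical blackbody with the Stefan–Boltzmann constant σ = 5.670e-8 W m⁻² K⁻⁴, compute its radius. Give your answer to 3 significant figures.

R ≈ 4.22×10¹⁰ m

L = 4πR²σT⁴ ⇒ R = √(L/(4πσT⁴)).
σT⁴ = 3.07852×10⁸ W/m², so R = √(6.880×10³⁰/(4π×3.07852×10⁸)) = 4.22×10¹⁰ m.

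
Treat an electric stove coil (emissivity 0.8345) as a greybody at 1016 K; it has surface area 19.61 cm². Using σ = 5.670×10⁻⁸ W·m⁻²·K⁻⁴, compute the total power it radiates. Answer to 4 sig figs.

P ≈ 98.87 W

Area A = 19.61 cm² = 1.961×10⁻³ m².
P = εσAT⁴ = 0.8345 × 5.670×10⁻⁸ × 1.961×10⁻³ × (1016)⁴ = 98.87 W.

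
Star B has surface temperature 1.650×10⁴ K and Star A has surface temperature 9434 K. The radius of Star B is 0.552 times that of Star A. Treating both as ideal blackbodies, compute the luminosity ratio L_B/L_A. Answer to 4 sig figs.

L ∝ R²T⁴, so L_B/L_A = (R_B/R_A)²(T_B/T_A)⁴ = (0.552)² × (1.650×10⁴/9434)⁴ = 0.304704 × 9.35734 = 2.851.

L_B/L_A ≈ 2.851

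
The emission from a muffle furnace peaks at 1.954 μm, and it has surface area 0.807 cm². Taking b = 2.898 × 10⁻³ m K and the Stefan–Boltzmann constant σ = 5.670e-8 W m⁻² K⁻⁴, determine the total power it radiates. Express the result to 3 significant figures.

Wien's law: T = b/λ_max = 2.898×10⁻³/1.954×10⁻⁶ = 1483.11 K.
Area A = 0.807 cm² = 8.07×10⁻⁵ m².
Then P = σAT⁴ = 5.670×10⁻⁸×8.07×10⁻⁵×(1483.11)⁴ = 22.1 W.

P ≈ 22.1 W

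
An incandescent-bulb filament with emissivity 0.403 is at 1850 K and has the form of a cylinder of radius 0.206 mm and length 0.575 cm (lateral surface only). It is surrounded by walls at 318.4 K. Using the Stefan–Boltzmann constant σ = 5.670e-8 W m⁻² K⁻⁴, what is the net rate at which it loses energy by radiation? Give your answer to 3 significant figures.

Net loss ≈ 1.99 W

Lateral area A = 2πrL = 2π×2.06×10⁻⁴×5.75×10⁻³ = 7.44243×10⁻⁶ m².
Net radiated power P_net = εσA(T⁴ − T₀⁴) = 0.403×5.670×10⁻⁸×7.44243×10⁻⁶×(1850⁴ − 318.4⁴).
T⁴ − T₀⁴ = 1.17135×10¹³ − 1.02776×10¹⁰ = 1.17032×10¹³ K⁴, so P_net = 1.99 W.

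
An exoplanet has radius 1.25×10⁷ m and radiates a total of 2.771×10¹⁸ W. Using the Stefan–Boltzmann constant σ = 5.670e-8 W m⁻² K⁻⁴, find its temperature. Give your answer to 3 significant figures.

Surface area A = 4πR² = 4π(1.25×10⁷ m)² = 1.96350×10¹⁵ m².
P = σAT⁴ ⇒ T = (P/(σA))^(1/4) = (2.771×10¹⁸/(5.670×10⁻⁸×1.96350×10¹⁵))^(1/4) = 397 K.

T ≈ 397 K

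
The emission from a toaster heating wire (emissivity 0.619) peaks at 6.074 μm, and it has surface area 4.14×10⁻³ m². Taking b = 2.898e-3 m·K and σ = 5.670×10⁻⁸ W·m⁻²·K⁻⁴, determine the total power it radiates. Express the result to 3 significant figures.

Wien's law: T = b/λ_max = 2.898×10⁻³/6.074×10⁻⁶ = 477.116 K.
Area A = 4.14×10⁻³ m².
Then P = εσAT⁴ = 0.619×5.670×10⁻⁸×4.14×10⁻³×(477.116)⁴ = 7.53 W.

P ≈ 7.53 W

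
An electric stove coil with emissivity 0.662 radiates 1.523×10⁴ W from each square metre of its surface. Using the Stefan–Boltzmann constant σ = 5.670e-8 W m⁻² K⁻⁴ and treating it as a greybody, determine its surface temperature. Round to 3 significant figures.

I = εσT⁴, so T = (I/εσ)^(1/4) = (1.523×10⁴/(0.662×5.670×10⁻⁸))^(1/4) = 798 K.

T ≈ 798 K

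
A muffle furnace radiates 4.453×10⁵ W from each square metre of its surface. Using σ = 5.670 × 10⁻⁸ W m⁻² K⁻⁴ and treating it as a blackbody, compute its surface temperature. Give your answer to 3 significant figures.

T ≈ 1.67×10³ K

I = σT⁴, so T = (I/σ)^(1/4) = (4.453×10⁵/(5.670×10⁻⁸))^(1/4) = 1.67×10³ K.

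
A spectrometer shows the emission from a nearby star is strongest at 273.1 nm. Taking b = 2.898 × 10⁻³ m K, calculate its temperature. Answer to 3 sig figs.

T ≈ 1.06×10⁴ K

Wien's law gives T = b/λ_max = (2.898×10⁻³ m·K)/(2.731×10⁻⁷ m) = 1.06×10⁴ K.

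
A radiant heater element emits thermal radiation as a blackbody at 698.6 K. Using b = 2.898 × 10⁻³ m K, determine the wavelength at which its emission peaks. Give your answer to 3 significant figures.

λ_max ≈ 4.15 μm

Wien's displacement law: λ_max = b/T = (2.898×10⁻³ m·K)/(698.6 K) = 4.148×10⁻⁶ m.
That is 4.15 μm, in the infrared range.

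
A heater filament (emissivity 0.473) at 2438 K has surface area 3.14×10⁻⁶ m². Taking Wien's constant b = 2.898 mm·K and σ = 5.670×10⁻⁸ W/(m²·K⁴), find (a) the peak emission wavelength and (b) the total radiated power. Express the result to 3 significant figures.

λ_max ≈ 1.19×10³ nm; P ≈ 2.98 W

(a) λ_max = b/T = 2.898×10⁻³/2438 = 1.189×10⁻⁶ m = 1.19×10³ nm.
Area A = 3.14×10⁻⁶ m².
(b) P = εσAT⁴ = 0.473×5.670×10⁻⁸×3.14×10⁻⁶×(2438)⁴ = 2.98 W.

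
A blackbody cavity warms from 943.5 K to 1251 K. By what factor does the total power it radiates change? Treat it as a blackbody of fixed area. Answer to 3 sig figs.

P ∝ T⁴, so P₂/P₁ = (T₂/T₁)⁴ = (1251/943.5)⁴ = (1.32591)⁴ = 3.09.

P₂/P₁ ≈ 3.09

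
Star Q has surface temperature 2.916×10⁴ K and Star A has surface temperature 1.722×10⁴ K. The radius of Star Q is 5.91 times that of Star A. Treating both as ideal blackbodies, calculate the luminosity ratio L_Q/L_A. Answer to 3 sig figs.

L_Q/L_A ≈ 287

L ∝ R²T⁴, so L_Q/L_A = (R_Q/R_A)²(T_Q/T_A)⁴ = (5.91)² × (2.916×10⁴/1.722×10⁴)⁴ = 34.9281 × 8.22276 = 287.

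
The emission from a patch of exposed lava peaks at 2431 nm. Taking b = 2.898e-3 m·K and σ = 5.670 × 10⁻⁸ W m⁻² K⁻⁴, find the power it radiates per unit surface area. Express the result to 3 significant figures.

I ≈ 1.15×10⁵ W/m²

Wien's law: T = b/λ_max = 2.898×10⁻³/2.431×10⁻⁶ = 1192.10 K.
Then I = σT⁴ = 5.670×10⁻⁸×(1192.10)⁴ = 1.15×10⁵ W/m².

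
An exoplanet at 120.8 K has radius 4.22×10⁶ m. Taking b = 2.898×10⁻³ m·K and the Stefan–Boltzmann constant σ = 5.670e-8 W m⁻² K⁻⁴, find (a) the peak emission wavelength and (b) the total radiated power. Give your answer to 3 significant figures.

λ_max ≈ 24.0 μm; P ≈ 2.70×10¹⁵ W

(a) λ_max = b/T = 2.898×10⁻³/120.8 = 2.399×10⁻⁵ m = 24.0 μm.
Surface area A = 4πR² = 4π(4.22×10⁶ m)² = 2.23787×10¹⁴ m².
(b) P = σAT⁴ = 5.670×10⁻⁸×2.23787×10¹⁴×(120.8)⁴ = 2.70×10¹⁵ W.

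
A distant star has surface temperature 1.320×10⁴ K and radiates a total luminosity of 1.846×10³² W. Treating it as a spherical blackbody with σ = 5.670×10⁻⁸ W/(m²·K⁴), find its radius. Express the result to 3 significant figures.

L = 4πR²σT⁴ ⇒ R = √(L/(4πσT⁴)).
σT⁴ = 1.72139×10⁹ W/m², so R = √(1.846×10³²/(4π×1.72139×10⁹)) = 9.24×10¹⁰ m.

R ≈ 9.24×10¹⁰ m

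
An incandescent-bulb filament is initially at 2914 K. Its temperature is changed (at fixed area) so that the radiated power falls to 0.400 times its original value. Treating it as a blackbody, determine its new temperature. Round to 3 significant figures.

T₂ ≈ 2.32×10³ K

P ∝ T⁴, so T₂/T₁ = (P₂/P₁)^(1/4) = (0.400)^(1/4) = 0.795271.
T₂ = 2914 × 0.795271 = 2.32×10³ K.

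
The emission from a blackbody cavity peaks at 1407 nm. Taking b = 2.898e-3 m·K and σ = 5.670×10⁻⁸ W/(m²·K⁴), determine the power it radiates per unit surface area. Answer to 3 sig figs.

Wien's law: T = b/λ_max = 2.898×10⁻³/1.407×10⁻⁶ = 2059.70 K.
Then I = σT⁴ = 5.670×10⁻⁸×(2059.70)⁴ = 1.02×10⁶ W/m².

I ≈ 1.02×10⁶ W/m²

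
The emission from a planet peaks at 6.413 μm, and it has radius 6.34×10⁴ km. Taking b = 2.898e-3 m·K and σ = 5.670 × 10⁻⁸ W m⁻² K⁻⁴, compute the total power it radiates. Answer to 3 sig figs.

Wien's law: T = b/λ_max = 2.898×10⁻³/6.413×10⁻⁶ = 451.895 K.
Surface area A = 4πR² = 4π(6.34×10⁷ m)² = 5.05113×10¹⁶ m².
Then P = σAT⁴ = 5.670×10⁻⁸×5.05113×10¹⁶×(451.895)⁴ = 1.19×10²⁰ W.

P ≈ 1.19×10²⁰ W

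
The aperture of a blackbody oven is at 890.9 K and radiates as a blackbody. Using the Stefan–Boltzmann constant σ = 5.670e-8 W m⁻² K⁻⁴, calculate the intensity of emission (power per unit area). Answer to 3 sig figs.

I ≈ 3.57×10⁴ W/m²

Stefan–Boltzmann: I = σT⁴ = 5.670×10⁻⁸ × (890.9)⁴ = 3.57×10⁴ W/m².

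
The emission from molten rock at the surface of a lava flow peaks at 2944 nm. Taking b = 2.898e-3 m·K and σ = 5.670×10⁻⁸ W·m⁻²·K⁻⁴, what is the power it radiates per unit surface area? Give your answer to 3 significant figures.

I ≈ 5.32×10⁴ W/m²

Wien's law: T = b/λ_max = 2.898×10⁻³/2.944×10⁻⁶ = 984.375 K.
Then I = σT⁴ = 5.670×10⁻⁸×(984.375)⁴ = 5.32×10⁴ W/m².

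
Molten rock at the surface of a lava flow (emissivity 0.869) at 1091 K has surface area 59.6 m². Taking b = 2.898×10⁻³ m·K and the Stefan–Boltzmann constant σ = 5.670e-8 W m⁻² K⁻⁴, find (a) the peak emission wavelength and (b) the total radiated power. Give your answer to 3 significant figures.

(a) λ_max = b/T = 2.898×10⁻³/1091 = 2.656×10⁻⁶ m = 2.66×10³ nm.
Area A = 59.6 m².
(b) P = εσAT⁴ = 0.869×5.670×10⁻⁸×59.6×(1091)⁴ = 4.16×10⁶ W.

λ_max ≈ 2.66×10³ nm; P ≈ 4.16×10⁶ W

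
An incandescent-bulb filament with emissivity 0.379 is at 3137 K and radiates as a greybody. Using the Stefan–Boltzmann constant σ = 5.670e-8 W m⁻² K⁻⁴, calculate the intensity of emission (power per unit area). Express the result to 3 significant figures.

Stefan–Boltzmann: I = εσT⁴ = 0.379 × 5.670×10⁻⁸ × (3137)⁴ = 2.08×10⁶ W/m².

I ≈ 2.08×10⁶ W/m²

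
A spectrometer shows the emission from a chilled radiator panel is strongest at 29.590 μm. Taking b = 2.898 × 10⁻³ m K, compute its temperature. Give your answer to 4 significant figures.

Wien's law gives T = b/λ_max = (2.898×10⁻³ m·K)/(2.9590×10⁻⁵ m) = 97.94 K.

T ≈ 97.94 K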